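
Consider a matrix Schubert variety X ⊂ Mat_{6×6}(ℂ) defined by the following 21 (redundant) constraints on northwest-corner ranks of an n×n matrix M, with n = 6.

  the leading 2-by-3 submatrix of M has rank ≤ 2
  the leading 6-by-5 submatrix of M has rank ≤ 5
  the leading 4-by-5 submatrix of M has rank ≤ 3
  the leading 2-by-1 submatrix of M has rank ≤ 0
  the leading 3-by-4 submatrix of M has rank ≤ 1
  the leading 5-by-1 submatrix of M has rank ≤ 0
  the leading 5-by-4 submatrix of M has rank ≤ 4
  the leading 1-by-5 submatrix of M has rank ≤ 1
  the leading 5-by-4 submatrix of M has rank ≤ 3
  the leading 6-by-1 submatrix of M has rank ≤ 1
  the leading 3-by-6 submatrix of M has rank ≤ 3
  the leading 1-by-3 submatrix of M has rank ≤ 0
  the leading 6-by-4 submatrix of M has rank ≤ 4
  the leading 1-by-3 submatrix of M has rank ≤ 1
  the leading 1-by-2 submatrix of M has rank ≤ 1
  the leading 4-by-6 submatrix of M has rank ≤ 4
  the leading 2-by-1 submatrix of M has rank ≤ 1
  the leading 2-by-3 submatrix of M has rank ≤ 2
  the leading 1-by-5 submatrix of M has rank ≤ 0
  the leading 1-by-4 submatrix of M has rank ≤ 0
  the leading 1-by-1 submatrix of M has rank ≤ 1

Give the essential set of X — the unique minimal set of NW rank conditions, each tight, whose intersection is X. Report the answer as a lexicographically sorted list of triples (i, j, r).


Propagating the 21 rank bounds to every northwest block:

  0 0 0 0 0 1
  0 1 1 1 1 2
  0 1 1 1 2 3
  0 1 2 2 3 4
  0 1 2 3 4 5
  1 2 3 4 5 6

giving w = (6, 2, 5, 3, 4, 1) via Δ²R.

Rothe diagram D(w) (11 cells), 3 SE-corners (essential conditions):

[(1, 5, 0), (3, 4, 1), (5, 1, 0)]


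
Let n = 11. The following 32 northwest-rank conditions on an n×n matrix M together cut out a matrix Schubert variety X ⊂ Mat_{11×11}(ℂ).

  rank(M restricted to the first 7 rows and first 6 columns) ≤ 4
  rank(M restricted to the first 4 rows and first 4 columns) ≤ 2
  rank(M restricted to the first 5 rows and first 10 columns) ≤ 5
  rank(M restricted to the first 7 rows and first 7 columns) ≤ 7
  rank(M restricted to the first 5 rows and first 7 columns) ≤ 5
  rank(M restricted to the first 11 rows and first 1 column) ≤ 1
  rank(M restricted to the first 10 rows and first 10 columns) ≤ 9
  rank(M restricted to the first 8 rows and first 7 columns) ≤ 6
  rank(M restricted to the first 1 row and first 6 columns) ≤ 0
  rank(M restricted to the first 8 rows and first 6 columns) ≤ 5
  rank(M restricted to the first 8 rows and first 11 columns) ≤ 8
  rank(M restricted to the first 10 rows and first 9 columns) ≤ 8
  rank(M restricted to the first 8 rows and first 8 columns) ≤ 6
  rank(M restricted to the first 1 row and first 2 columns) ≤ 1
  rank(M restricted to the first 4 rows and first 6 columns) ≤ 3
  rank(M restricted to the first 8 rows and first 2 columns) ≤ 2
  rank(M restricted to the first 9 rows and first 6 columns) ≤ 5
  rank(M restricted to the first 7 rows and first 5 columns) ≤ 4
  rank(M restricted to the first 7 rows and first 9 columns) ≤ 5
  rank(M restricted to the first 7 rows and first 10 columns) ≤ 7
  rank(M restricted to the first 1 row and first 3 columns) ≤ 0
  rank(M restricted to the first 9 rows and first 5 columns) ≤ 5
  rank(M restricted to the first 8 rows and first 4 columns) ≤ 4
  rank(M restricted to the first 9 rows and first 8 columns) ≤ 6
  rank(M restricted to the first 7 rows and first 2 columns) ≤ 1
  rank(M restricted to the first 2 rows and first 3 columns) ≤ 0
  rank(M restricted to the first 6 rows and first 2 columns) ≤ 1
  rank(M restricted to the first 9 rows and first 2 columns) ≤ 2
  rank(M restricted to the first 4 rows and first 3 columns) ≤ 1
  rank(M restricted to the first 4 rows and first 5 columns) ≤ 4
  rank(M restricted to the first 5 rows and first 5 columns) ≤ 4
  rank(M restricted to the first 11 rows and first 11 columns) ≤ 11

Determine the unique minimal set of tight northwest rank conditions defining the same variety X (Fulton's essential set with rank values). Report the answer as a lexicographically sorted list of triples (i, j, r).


Rank table r_w(11×11) implied by the 32 constraints:

  i=1: 0, 0, 0, 0, 0, 0, 1, 1, 1, 1, 1
  i=2: 0, 0, 0, 1, 1, 1, 2, 2, 2, 2, 2
  i=3: 1, 1, 1, 2, 2, 2, 3, 3, 3, 3, 3
  i=4: 1, 1, 1, 2, 3, 3, 4, 4, 4, 4, 4
  i=5: 1, 1, 2, 3, 4, 4, 5, 5, 5, 5, 5
  i=6: 1, 1, 2, 3, 4, 4, 5, 5, 5, 6, 6
  i=7: 1, 1, 2, 3, 4, 4, 5, 5, 5, 6, 7
  i=8: 1, 2, 3, 4, 5, 5, 6, 6, 6, 7, 8
  i=9: 1, 2, 3, 4, 5, 5, 6, 6, 7, 8, 9
  i=10: 1, 2, 3, 4, 5, 6, 7, 7, 8, 9, 10
  i=11: 1, 2, 3, 4, 5, 6, 7, 8, 9, 10, 11

hence w(1..11) = (7, 4, 1, 5, 3, 10, 11, 2, 9, 6, 8).

8 SE-corners of the 22-cell Rothe diagram give Ess(w):

[(1, 6, 0), (2, 3, 0), (4, 3, 1), (7, 2, 1), (7, 6, 4), (7, 9, 5), (9, 6, 5), (9, 8, 6)]


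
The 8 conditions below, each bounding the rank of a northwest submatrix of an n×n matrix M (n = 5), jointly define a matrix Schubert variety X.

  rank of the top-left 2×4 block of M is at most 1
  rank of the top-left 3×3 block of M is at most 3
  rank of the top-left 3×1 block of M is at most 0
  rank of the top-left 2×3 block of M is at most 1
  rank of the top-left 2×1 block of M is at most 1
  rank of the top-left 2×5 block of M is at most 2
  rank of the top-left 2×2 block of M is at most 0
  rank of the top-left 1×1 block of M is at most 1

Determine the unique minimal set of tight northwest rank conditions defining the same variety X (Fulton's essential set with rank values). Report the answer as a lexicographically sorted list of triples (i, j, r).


Reconstructing r_w from the 8 given conditions:

  R[1]: 0  0  1  1  1
  R[2]: 0  0  1  1  2
  R[3]: 0  1  2  2  3
  R[4]: 1  2  3  3  4
  R[5]: 1  2  3  4  5

second differences of R give the permutation w = (3, 5, 2, 1, 4).

|D(w)|=6, |Ess(w)|=3:

[(2, 2, 0), (2, 4, 1), (3, 1, 0)]


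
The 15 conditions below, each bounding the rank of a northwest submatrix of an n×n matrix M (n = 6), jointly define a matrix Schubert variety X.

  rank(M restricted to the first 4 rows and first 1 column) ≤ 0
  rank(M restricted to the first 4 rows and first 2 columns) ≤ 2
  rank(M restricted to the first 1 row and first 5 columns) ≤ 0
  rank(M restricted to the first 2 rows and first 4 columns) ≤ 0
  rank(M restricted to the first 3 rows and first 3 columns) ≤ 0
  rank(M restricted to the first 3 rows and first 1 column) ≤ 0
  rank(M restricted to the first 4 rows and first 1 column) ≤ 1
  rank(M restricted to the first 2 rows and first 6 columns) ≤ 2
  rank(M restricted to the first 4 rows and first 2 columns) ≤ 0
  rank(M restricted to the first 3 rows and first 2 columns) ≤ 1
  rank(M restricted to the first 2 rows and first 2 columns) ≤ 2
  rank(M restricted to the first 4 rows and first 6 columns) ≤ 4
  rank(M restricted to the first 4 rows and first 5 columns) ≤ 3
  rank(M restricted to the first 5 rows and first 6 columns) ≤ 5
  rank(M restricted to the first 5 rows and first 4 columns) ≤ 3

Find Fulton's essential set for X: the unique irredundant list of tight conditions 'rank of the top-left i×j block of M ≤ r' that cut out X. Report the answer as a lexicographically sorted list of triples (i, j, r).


Recovering R(i,j) via the rank-extension bound from the 15 conditions:

  i=1: 0, 0, 0, 0, 0, 1
  i=2: 0, 0, 0, 0, 1, 2
  i=3: 0, 0, 0, 1, 2, 3
  i=4: 0, 0, 1, 2, 3, 4
  i=5: 1, 1, 2, 3, 4, 5
  i=6: 1, 2, 3, 4, 5, 6

so w = (6, 5, 4, 3, 1, 2).

|D(w)|=14, |Ess(w)|=4:

[(1, 5, 0), (2, 4, 0), (3, 3, 0), (4, 2, 0)]


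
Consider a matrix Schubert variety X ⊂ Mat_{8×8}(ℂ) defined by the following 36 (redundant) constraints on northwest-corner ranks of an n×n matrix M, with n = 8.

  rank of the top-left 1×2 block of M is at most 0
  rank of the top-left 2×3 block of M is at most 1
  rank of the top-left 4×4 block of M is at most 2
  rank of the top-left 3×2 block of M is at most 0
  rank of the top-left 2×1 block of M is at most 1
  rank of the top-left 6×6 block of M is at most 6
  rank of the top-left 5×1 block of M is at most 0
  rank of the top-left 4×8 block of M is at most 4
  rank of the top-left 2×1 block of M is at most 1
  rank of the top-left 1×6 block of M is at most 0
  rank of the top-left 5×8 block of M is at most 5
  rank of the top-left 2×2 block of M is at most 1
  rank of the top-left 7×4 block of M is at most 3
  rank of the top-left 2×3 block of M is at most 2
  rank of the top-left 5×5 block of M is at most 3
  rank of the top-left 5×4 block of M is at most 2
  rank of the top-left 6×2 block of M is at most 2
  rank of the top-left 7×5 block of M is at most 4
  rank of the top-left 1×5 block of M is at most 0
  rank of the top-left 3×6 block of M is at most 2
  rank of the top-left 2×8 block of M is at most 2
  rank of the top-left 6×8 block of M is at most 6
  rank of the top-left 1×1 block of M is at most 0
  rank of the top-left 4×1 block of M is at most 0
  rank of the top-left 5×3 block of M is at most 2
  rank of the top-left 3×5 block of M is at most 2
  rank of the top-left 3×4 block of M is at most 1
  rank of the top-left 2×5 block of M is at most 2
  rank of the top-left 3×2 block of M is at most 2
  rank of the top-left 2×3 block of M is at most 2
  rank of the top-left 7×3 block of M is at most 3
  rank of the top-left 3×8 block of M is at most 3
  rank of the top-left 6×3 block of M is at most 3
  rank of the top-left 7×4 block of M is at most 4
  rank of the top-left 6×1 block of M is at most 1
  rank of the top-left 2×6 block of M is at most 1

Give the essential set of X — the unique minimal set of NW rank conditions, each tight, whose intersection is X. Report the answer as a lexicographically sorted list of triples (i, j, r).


Propagating the 36 rank bounds to every northwest block:

  0, 0, 0, 0, 0, 0, 1, 1
  0, 0, 1, 1, 1, 1, 2, 2
  0, 0, 1, 1, 2, 2, 3, 3
  0, 1, 2, 2, 3, 3, 4, 4
  0, 1, 2, 2, 3, 4, 5, 5
  1, 2, 3, 3, 4, 5, 6, 6
  1, 2, 3, 3, 4, 5, 6, 7
  1, 2, 3, 4, 5, 6, 7, 8

giving w = (7, 3, 5, 2, 6, 1, 8, 4) via Δ²R.

D(w) has 15 cells with 6 SE-corners; essential set:

[(1, 6, 0), (3, 2, 0), (3, 4, 1), (5, 1, 0), (5, 4, 2), (7, 4, 3)]


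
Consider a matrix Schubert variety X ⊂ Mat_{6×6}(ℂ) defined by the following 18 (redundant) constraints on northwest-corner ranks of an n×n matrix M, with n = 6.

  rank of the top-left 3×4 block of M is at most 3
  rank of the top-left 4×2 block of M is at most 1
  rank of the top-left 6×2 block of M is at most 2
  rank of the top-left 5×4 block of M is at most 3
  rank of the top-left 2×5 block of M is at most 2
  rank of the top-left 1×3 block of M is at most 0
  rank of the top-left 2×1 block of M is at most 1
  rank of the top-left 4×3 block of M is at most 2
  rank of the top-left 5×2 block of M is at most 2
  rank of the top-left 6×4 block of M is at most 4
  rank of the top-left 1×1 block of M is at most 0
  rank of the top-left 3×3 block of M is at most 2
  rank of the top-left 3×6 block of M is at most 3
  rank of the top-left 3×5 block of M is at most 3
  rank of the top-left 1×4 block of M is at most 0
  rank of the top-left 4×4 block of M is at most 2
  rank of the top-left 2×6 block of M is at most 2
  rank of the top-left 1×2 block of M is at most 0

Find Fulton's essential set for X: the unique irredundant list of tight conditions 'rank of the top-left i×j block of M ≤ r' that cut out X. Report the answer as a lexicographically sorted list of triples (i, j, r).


Computing R[i][j] = min implied NW-rank bound (n=6, 18 conditions):

  row 1: 0 | 0 | 0 | 0 | 1 | 1
  row 2: 1 | 1 | 1 | 1 | 2 | 2
  row 3: 1 | 1 | 2 | 2 | 3 | 3
  row 4: 1 | 1 | 2 | 2 | 3 | 4
  row 5: 1 | 2 | 3 | 3 | 4 | 5
  row 6: 1 | 2 | 3 | 4 | 5 | 6

giving w = (5, 1, 3, 6, 2, 4) via Δ²R.

|D(w)|=7, |Ess(w)|=3:

[(1, 4, 0), (4, 2, 1), (4, 4, 2)]


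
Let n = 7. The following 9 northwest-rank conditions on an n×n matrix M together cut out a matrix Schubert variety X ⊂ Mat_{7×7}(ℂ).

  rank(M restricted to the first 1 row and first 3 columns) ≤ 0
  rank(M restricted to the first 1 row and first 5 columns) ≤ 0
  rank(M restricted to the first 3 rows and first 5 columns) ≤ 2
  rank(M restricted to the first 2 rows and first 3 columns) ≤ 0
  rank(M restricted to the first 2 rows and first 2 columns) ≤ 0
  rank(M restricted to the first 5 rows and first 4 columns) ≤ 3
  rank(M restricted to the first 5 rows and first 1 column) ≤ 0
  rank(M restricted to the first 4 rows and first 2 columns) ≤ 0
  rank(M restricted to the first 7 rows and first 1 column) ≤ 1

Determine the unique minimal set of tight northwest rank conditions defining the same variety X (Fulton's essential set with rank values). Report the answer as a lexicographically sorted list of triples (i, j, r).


Propagating the 9 rank bounds to every northwest block:

  i=1: 0 | 0 | 0 | 0 | 0 | 1 | 1
  i=2: 0 | 0 | 0 | 1 | 1 | 2 | 2
  i=3: 0 | 0 | 1 | 2 | 2 | 3 | 3
  i=4: 0 | 0 | 1 | 2 | 3 | 4 | 4
  i=5: 0 | 1 | 2 | 3 | 4 | 5 | 5
  i=6: 1 | 2 | 3 | 4 | 5 | 6 | 6
  i=7: 1 | 2 | 3 | 4 | 5 | 6 | 7

the unique w with this rank table is (6, 4, 3, 5, 2, 1, 7).

|D(w)|=13, |Ess(w)|=4:

[(1, 5, 0), (2, 3, 0), (4, 2, 0), (5, 1, 0)]


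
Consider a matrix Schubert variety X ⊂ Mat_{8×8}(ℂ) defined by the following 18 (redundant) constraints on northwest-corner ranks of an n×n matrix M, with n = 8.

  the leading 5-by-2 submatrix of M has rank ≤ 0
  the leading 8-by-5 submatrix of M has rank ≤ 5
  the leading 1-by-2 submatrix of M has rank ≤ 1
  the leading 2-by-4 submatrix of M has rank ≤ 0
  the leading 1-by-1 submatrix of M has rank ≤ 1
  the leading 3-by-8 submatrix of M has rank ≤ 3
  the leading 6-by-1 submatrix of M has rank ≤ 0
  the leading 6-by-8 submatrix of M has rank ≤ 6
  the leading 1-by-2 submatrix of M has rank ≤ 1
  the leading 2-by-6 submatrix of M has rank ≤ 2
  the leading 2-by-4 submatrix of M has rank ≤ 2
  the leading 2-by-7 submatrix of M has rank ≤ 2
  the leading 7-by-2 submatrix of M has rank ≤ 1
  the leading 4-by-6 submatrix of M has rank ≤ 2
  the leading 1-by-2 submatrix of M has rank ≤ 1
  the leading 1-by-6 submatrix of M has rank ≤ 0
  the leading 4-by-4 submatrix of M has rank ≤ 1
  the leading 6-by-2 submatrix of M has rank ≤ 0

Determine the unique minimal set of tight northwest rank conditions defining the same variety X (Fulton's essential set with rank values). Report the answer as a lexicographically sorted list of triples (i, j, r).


Reconstructing r_w from the 18 given conditions:

  i=1: 0, 0, 0, 0, 0, 0, 1, 1
  i=2: 0, 0, 0, 0, 1, 1, 2, 2
  i=3: 0, 0, 1, 1, 2, 2, 3, 3
  i=4: 0, 0, 1, 1, 2, 2, 3, 4
  i=5: 0, 0, 1, 2, 3, 3, 4, 5
  i=6: 0, 0, 1, 2, 3, 4, 5, 6
  i=7: 1, 1, 2, 3, 4, 5, 6, 7
  i=8: 1, 2, 3, 4, 5, 6, 7, 8

second differences of R give the permutation w = (7, 5, 3, 8, 4, 6, 1, 2).

Fulton essential set (5 of the 20 Rothe cells):

[(1, 6, 0), (2, 4, 0), (4, 4, 1), (4, 6, 2), (6, 2, 0)]


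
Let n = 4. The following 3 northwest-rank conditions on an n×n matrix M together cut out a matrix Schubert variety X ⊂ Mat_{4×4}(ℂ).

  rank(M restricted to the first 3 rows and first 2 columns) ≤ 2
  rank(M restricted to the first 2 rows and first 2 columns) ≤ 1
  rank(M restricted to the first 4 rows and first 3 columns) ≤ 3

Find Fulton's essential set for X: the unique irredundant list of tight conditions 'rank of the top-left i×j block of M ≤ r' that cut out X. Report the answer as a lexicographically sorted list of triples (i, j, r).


Propagating the 3 rank bounds to every northwest block:

  i=1: 1 | 1 | 1 | 1
  i=2: 1 | 1 | 2 | 2
  i=3: 1 | 2 | 3 | 3
  i=4: 1 | 2 | 3 | 4

reading off 1-entries of Δ²R: w = (1, 3, 2, 4).

1 SE-corner of the 1-cell Rothe diagram gives Ess(w):

[(2, 2, 1)]


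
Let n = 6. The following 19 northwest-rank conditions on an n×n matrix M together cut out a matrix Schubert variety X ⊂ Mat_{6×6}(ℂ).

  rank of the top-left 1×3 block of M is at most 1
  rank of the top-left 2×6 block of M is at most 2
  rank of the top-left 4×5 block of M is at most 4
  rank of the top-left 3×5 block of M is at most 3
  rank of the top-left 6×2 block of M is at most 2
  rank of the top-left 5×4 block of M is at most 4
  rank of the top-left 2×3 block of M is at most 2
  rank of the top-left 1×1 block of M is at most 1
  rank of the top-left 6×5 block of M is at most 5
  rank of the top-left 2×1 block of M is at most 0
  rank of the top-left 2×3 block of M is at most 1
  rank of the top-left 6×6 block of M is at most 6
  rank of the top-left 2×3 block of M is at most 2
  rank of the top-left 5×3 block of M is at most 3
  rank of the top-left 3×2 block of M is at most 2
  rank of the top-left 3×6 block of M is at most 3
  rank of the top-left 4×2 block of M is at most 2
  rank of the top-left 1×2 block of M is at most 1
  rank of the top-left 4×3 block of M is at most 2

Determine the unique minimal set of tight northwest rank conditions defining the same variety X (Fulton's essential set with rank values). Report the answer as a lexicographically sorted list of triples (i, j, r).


Propagating the 19 rank bounds to every northwest block:

  i=1: 0, 1, 1, 1, 1, 1
  i=2: 0, 1, 1, 2, 2, 2
  i=3: 1, 2, 2, 3, 3, 3
  i=4: 1, 2, 2, 3, 4, 4
  i=5: 1, 2, 3, 4, 5, 5
  i=6: 1, 2, 3, 4, 5, 6

second differences of R give the permutation w = (2, 4, 1, 5, 3, 6).

Rothe diagram D(w) (4 cells), 3 SE-corners (essential conditions):

[(2, 1, 0), (2, 3, 1), (4, 3, 2)]


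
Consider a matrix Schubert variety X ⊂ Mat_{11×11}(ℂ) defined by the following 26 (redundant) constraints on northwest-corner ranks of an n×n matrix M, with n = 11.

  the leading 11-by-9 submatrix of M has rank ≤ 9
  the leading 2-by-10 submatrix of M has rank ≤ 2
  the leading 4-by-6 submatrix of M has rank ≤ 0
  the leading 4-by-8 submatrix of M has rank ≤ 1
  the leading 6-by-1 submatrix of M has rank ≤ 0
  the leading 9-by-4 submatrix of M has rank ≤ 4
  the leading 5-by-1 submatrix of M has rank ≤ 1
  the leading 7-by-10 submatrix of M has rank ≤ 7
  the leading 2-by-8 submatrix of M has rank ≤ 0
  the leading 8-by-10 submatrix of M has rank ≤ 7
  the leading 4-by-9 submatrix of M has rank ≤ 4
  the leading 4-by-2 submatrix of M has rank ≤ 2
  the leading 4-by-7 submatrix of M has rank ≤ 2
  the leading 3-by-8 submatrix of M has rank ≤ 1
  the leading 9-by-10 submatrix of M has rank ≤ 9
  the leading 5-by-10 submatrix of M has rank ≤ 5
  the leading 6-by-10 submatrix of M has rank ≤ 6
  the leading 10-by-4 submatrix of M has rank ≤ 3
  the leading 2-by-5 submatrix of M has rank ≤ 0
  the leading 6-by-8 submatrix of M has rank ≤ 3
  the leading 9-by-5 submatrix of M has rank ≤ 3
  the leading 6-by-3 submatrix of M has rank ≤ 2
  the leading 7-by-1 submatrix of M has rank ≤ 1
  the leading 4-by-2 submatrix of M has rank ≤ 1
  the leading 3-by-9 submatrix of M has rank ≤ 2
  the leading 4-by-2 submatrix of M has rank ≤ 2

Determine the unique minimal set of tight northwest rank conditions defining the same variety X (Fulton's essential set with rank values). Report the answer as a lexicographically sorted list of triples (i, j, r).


Recovering R(i,j) via the rank-extension bound from the 26 conditions:

  R[1]: 0  0  0  0  0  0  0  0  1  1  1
  R[2]: 0  0  0  0  0  0  0  0  1  2  2
  R[3]: 0  0  0  0  0  0  1  1  2  3  3
  R[4]: 0  0  0  0  0  0  1  1  2  3  4
  R[5]: 0  1  1  1  1  1  2  2  3  4  5
  R[6]: 0  1  2  2  2  2  3  3  4  5  6
  R[7]: 1  2  3  3  3  3  4  4  5  6  7
  R[8]: 1  2  3  3  3  4  5  5  6  7  8
  R[9]: 1  2  3  3  3  4  5  6  7  8  9
  R[10]: 1  2  3  3  4  5  6  7  8  9  10
  R[11]: 1  2  3  4  5  6  7  8  9  10  11

giving w = (9, 10, 7, 11, 2, 3, 1, 6, 8, 5, 4) via Δ²R.

D(w) has 36 cells with 6 SE-corners; essential set:

[(2, 8, 0), (4, 6, 0), (4, 8, 1), (6, 1, 0), (9, 5, 3), (10, 4, 3)]


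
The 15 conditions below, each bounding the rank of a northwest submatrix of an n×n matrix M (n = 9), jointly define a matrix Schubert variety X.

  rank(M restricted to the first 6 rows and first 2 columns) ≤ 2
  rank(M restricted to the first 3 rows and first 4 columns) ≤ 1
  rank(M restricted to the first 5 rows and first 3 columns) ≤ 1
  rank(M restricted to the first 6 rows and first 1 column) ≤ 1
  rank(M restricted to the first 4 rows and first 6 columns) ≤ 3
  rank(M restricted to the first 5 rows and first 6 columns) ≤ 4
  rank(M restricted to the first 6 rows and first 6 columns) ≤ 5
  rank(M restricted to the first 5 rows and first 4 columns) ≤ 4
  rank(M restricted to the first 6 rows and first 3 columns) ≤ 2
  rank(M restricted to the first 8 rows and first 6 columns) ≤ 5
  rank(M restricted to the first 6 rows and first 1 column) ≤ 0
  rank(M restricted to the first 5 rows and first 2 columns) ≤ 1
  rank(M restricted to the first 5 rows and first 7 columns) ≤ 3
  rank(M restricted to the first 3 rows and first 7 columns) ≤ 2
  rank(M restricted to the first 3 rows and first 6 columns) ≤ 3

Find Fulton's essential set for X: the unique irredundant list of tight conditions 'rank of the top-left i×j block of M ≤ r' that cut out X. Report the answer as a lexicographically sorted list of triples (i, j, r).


The tightest implied rank at each (i,j), from the 15 conditions:

  0, 1, 1, 1, 1, 1, 1, 1, 1
  0, 1, 1, 1, 2, 2, 2, 2, 2
  0, 1, 1, 1, 2, 2, 2, 3, 3
  0, 1, 1, 2, 3, 3, 3, 4, 4
  0, 1, 1, 2, 3, 3, 3, 4, 5
  0, 1, 2, 3, 4, 4, 4, 5, 6
  1, 2, 3, 4, 5, 5, 5, 6, 7
  1, 2, 3, 4, 5, 5, 6, 7, 8
  1, 2, 3, 4, 5, 6, 7, 8, 9

reading off 1-entries of Δ²R: w = (2, 5, 8, 4, 9, 3, 1, 7, 6).

Fulton essential set (6 of the 17 Rothe cells):

[(3, 4, 1), (3, 7, 2), (5, 3, 1), (5, 7, 3), (6, 1, 0), (8, 6, 5)]


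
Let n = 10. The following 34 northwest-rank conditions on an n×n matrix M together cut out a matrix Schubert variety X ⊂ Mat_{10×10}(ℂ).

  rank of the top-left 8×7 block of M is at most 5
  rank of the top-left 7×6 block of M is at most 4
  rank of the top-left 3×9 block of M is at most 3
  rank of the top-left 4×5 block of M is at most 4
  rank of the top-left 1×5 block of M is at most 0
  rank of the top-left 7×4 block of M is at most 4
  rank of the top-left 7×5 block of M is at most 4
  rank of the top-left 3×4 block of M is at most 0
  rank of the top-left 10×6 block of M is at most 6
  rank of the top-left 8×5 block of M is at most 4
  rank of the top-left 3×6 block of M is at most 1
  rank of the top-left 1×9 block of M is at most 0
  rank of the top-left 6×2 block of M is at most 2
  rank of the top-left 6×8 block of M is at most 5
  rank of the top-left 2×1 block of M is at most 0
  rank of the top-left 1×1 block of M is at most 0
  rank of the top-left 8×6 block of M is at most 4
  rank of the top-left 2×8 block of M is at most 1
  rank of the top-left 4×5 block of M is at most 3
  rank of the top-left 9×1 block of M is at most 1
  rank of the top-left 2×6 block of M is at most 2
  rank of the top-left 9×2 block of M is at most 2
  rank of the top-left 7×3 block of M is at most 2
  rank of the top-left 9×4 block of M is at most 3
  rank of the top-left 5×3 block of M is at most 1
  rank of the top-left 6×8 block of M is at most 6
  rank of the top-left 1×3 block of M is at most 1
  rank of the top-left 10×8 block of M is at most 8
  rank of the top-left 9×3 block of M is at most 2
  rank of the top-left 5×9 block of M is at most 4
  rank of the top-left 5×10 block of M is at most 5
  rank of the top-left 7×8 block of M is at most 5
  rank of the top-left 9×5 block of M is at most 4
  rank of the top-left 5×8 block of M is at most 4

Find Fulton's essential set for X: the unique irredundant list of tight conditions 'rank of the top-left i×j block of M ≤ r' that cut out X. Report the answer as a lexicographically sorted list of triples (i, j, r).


Reconstructing r_w from the 34 given conditions:

  row 1: 0 0 0 0 0 0 0 0 0 1
  row 2: 0 0 0 0 1 1 1 1 1 2
  row 3: 0 0 0 0 1 1 2 2 2 3
  row 4: 1 1 1 1 2 2 3 3 3 4
  row 5: 1 1 1 2 3 3 4 4 4 5
  row 6: 1 2 2 3 4 4 5 5 5 6
  row 7: 1 2 2 3 4 4 5 5 6 7
  row 8: 1 2 2 3 4 4 5 6 7 8
  row 9: 1 2 2 3 4 5 6 7 8 9
  row 10: 1 2 3 4 5 6 7 8 9 10

the unique w with this rank table is (10, 5, 7, 1, 4, 2, 9, 8, 6, 3).

D(w) has 26 cells with 7 SE-corners; essential set:

[(1, 9, 0), (3, 4, 0), (3, 6, 1), (5, 3, 1), (7, 8, 5), (8, 6, 4), (9, 3, 2)]


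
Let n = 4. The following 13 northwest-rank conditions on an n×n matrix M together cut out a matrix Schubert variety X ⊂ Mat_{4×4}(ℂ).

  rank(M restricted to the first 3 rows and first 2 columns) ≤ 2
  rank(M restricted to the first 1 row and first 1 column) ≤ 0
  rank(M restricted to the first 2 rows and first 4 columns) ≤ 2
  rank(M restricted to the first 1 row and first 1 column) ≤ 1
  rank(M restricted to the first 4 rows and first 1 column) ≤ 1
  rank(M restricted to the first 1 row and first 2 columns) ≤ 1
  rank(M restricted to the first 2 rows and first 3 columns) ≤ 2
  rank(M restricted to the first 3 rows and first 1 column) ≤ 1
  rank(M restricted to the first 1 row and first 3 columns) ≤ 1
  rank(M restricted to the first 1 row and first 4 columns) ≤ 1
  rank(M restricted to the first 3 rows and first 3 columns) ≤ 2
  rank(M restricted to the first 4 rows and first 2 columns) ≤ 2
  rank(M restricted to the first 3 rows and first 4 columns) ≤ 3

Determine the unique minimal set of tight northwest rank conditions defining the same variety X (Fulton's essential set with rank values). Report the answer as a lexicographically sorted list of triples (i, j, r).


Propagating the 13 rank bounds to every northwest block:

  0  1  1  1
  1  2  2  2
  1  2  2  3
  1  2  3  4

the unique w with this rank table is (2, 1, 4, 3).

ℓ(w)=2; the 2 essential cells (i,j,r):

[(1, 1, 0), (3, 3, 2)]


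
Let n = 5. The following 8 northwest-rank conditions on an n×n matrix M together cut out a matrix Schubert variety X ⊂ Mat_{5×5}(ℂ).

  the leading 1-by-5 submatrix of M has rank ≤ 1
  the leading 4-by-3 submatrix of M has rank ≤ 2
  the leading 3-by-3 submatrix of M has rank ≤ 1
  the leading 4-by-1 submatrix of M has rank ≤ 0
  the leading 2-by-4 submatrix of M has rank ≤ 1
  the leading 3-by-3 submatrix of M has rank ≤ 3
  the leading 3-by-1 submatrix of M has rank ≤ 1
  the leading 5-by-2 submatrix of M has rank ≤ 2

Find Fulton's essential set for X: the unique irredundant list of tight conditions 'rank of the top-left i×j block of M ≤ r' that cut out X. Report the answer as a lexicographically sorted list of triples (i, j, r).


Reconstructing r_w from the 8 given conditions:

  0  1  1  1  1
  0  1  1  1  2
  0  1  1  2  3
  0  1  2  3  4
  1  2  3  4  5

so w = (2, 5, 4, 3, 1).

ℓ(w)=7; the 3 essential cells (i,j,r):

[(2, 4, 1), (3, 3, 1), (4, 1, 0)]


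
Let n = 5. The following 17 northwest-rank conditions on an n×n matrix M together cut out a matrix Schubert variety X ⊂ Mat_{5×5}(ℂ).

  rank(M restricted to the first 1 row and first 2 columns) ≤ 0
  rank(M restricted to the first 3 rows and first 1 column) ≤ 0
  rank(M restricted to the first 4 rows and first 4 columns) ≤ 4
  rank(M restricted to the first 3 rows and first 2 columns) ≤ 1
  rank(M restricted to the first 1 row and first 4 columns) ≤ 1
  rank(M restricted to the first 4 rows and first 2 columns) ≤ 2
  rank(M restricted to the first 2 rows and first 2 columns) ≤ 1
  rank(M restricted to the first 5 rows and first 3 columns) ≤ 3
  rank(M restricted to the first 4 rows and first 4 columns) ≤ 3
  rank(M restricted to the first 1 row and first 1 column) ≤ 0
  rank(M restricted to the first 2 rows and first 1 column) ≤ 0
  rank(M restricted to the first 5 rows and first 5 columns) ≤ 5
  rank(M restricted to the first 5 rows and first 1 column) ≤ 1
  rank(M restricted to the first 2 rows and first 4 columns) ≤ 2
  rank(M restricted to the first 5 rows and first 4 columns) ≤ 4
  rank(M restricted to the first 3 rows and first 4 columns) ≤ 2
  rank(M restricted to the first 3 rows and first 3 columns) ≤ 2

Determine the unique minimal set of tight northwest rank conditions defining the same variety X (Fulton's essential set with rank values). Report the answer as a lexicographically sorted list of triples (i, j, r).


Rank table r_w(5×5) implied by the 17 constraints:

  R[1]: 0 | 0 | 1 | 1 | 1
  R[2]: 0 | 1 | 2 | 2 | 2
  R[3]: 0 | 1 | 2 | 2 | 3
  R[4]: 1 | 2 | 3 | 3 | 4
  R[5]: 1 | 2 | 3 | 4 | 5

giving w = (3, 2, 5, 1, 4) via Δ²R.

|D(w)|=5, |Ess(w)|=3:

[(1, 2, 0), (3, 1, 0), (3, 4, 2)]


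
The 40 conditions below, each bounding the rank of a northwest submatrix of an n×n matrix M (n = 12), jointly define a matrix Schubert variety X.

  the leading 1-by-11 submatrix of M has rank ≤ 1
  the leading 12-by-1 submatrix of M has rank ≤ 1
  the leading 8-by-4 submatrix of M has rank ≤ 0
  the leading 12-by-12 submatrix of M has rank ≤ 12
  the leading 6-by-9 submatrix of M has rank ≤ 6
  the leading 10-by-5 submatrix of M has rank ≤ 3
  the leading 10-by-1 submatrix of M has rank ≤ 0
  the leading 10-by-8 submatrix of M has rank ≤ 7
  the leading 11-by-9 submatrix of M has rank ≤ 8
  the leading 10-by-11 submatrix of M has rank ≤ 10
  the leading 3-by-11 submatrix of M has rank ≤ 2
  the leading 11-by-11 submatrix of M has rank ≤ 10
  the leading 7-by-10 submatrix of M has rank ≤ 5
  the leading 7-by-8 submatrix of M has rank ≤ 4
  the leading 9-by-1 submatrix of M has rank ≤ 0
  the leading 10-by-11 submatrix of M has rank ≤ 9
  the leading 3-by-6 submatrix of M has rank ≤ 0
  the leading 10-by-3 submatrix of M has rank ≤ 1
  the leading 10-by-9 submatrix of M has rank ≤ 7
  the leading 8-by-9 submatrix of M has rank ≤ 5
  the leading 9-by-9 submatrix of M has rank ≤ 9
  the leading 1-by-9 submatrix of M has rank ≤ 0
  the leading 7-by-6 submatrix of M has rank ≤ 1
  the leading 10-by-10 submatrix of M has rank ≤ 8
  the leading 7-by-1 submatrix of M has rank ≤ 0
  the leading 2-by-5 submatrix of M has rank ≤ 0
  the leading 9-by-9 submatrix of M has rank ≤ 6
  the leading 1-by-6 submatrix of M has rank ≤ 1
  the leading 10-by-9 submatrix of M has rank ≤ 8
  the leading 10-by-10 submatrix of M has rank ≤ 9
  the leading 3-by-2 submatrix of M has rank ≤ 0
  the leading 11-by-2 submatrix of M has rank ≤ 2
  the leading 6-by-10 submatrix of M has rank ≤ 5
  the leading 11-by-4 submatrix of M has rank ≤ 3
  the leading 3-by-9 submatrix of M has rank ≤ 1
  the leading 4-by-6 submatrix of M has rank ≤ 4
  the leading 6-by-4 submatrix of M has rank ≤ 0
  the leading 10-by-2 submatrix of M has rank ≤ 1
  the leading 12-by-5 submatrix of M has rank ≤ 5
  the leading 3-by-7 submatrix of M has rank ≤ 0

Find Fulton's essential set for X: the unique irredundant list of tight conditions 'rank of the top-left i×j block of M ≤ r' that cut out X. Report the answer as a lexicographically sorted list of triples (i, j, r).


Recovering R(i,j) via the rank-extension bound from the 40 conditions:

  0  0  0  0  0  0  0  0  0  1  1  1
  0  0  0  0  0  0  0  1  1  2  2  2
  0  0  0  0  0  0  0  1  1  2  2  3
  0  0  0  0  1  1  1  2  2  3  3  4
  0  0  0  0  1  1  2  3  3  4  4  5
  0  0  0  0  1  1  2  3  4  5  5  6
  0  0  0  0  1  1  2  3  4  5  6  7
  0  0  0  0  1  2  3  4  5  6  7  8
  0  1  1  1  2  3  4  5  6  7  8  9
  0  1  1  2  3  4  5  6  7  8  9  10
  1  2  2  3  4  5  6  7  8  9  10  11
  1  2  3  4  5  6  7  8  9  10  11  12

hence w(1..12) = (10, 8, 12, 5, 7, 9, 11, 6, 2, 4, 1, 3).

ℓ(w)=51; the 8 essential cells (i,j,r):

[(1, 9, 0), (3, 7, 0), (3, 9, 1), (3, 11, 2), (7, 6, 1), (8, 4, 0), (10, 1, 0), (10, 3, 1)]


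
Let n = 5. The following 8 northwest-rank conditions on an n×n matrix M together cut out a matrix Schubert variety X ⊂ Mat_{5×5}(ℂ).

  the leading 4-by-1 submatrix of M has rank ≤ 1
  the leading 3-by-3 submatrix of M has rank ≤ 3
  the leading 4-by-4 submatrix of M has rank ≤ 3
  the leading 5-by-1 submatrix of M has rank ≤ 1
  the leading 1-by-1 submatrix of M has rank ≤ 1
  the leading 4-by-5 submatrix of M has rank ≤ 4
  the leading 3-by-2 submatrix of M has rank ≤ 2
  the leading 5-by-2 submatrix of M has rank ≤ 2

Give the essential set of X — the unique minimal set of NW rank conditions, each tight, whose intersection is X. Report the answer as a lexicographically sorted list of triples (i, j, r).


Recovering R(i,j) via the rank-extension bound from the 8 conditions:

  row 1: 1  1  1  1  1
  row 2: 1  2  2  2  2
  row 3: 1  2  3  3  3
  row 4: 1  2  3  3  4
  row 5: 1  2  3  4  5

so w = (1, 2, 3, 5, 4).

ℓ(w)=1; the 1 essential cell (i,j,r):

[(4, 4, 3)]


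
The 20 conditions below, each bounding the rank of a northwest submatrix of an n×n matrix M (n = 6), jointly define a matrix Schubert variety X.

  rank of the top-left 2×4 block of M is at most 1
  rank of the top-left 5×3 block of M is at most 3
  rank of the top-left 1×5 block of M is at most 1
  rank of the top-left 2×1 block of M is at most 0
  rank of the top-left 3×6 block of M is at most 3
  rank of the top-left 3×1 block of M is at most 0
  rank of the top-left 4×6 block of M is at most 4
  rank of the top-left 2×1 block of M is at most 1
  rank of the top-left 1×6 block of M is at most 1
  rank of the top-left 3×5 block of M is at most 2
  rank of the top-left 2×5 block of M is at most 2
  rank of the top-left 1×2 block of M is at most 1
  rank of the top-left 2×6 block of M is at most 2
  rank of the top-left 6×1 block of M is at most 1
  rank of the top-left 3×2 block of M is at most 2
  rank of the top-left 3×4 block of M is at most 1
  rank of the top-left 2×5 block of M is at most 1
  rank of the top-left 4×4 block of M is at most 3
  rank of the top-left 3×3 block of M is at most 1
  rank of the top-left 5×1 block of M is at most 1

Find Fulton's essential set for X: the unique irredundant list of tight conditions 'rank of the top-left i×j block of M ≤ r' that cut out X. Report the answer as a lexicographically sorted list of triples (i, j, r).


The tightest implied rank at each (i,j), from the 20 conditions:

  row 1: 0, 1, 1, 1, 1, 1
  row 2: 0, 1, 1, 1, 1, 2
  row 3: 0, 1, 1, 1, 2, 3
  row 4: 1, 2, 2, 2, 3, 4
  row 5: 1, 2, 3, 3, 4, 5
  row 6: 1, 2, 3, 4, 5, 6

reading off 1-entries of Δ²R: w = (2, 6, 5, 1, 3, 4).

Rothe diagram D(w) (8 cells), 3 SE-corners (essential conditions):

[(2, 5, 1), (3, 1, 0), (3, 4, 1)]


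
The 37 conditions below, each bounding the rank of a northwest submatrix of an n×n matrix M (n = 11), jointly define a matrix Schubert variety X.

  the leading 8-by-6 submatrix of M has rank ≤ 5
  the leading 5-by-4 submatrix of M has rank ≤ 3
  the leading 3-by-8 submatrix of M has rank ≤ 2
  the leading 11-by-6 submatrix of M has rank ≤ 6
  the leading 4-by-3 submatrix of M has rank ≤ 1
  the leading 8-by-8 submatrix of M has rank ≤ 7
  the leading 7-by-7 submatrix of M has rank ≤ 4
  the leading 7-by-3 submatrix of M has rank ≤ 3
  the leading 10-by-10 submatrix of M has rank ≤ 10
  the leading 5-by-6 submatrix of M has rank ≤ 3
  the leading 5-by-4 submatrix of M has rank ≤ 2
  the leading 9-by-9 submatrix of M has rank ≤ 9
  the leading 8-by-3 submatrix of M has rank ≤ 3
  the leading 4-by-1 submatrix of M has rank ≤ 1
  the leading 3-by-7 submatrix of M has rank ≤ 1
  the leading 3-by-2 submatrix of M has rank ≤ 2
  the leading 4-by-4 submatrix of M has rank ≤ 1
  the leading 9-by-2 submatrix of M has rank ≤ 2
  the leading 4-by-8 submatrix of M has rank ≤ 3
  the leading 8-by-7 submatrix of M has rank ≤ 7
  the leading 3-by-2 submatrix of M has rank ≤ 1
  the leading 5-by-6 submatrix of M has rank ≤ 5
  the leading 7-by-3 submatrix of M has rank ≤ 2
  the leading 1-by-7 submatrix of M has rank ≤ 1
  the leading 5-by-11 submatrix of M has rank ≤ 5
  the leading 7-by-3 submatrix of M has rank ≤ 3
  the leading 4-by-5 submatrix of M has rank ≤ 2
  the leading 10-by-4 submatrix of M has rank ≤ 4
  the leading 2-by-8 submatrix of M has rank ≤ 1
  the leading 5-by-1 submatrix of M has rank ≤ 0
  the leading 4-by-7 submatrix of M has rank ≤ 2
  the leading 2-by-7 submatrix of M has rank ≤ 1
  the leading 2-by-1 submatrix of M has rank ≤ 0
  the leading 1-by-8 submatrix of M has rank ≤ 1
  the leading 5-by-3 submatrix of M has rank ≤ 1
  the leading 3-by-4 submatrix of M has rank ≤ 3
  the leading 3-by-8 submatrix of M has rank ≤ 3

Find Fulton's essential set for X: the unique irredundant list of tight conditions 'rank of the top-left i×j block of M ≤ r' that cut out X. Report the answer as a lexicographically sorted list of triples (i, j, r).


Rank table r_w(11×11) implied by the 37 constraints:

  0 | 1 | 1 | 1 | 1 | 1 | 1 | 1 | 1 | 1 | 1
  0 | 1 | 1 | 1 | 1 | 1 | 1 | 1 | 2 | 2 | 2
  0 | 1 | 1 | 1 | 1 | 1 | 1 | 2 | 3 | 3 | 3
  0 | 1 | 1 | 1 | 2 | 2 | 2 | 3 | 4 | 4 | 4
  0 | 1 | 1 | 2 | 3 | 3 | 3 | 4 | 5 | 5 | 5
  1 | 2 | 2 | 3 | 4 | 4 | 4 | 5 | 6 | 6 | 6
  1 | 2 | 2 | 3 | 4 | 4 | 4 | 5 | 6 | 7 | 7
  1 | 2 | 3 | 4 | 5 | 5 | 5 | 6 | 7 | 8 | 8
  1 | 2 | 3 | 4 | 5 | 6 | 6 | 7 | 8 | 9 | 9
  1 | 2 | 3 | 4 | 5 | 6 | 7 | 8 | 9 | 10 | 10
  1 | 2 | 3 | 4 | 5 | 6 | 7 | 8 | 9 | 10 | 11

the unique w with this rank table is (2, 9, 8, 5, 4, 1, 10, 3, 6, 7, 11).

ℓ(w)=22; the 7 essential cells (i,j,r):

[(2, 8, 1), (3, 7, 1), (4, 4, 1), (5, 1, 0), (5, 3, 1), (7, 3, 2), (7, 7, 4)]


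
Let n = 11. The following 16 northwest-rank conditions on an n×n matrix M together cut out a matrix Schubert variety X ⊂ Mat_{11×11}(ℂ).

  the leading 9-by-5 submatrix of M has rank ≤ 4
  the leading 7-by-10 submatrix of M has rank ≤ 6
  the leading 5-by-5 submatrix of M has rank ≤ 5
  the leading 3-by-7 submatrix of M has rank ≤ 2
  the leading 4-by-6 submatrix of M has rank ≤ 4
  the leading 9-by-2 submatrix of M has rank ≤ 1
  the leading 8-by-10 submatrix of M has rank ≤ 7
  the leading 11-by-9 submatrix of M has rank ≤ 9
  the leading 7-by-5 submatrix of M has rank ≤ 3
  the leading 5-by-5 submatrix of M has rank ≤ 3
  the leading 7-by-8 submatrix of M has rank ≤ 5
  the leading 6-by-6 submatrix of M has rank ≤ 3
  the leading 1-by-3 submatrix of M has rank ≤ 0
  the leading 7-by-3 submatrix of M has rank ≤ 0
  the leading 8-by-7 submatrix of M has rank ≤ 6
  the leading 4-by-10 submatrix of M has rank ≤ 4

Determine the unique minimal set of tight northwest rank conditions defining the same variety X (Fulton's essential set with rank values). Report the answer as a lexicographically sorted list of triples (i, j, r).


Propagating the 16 rank bounds to every northwest block:

  i=1: 0  0  0  1  1  1  1  1  1  1  1
  i=2: 0  0  0  1  2  2  2  2  2  2  2
  i=3: 0  0  0  1  2  2  2  3  3  3  3
  i=4: 0  0  0  1  2  3  3  4  4  4  4
  i=5: 0  0  0  1  2  3  4  5  5  5  5
  i=6: 0  0  0  1  2  3  4  5  6  6  6
  i=7: 0  0  0  1  2  3  4  5  6  6  7
  i=8: 1  1  1  2  3  4  5  6  7  7  8
  i=9: 1  1  2  3  4  5  6  7  8  8  9
  i=10: 1  2  3  4  5  6  7  8  9  9  10
  i=11: 1  2  3  4  5  6  7  8  9  10  11

reading off 1-entries of Δ²R: w = (4, 5, 8, 6, 7, 9, 11, 1, 3, 2, 10).

4 SE-corners of the 25-cell Rothe diagram give Ess(w):

[(3, 7, 2), (7, 3, 0), (7, 10, 6), (9, 2, 1)]


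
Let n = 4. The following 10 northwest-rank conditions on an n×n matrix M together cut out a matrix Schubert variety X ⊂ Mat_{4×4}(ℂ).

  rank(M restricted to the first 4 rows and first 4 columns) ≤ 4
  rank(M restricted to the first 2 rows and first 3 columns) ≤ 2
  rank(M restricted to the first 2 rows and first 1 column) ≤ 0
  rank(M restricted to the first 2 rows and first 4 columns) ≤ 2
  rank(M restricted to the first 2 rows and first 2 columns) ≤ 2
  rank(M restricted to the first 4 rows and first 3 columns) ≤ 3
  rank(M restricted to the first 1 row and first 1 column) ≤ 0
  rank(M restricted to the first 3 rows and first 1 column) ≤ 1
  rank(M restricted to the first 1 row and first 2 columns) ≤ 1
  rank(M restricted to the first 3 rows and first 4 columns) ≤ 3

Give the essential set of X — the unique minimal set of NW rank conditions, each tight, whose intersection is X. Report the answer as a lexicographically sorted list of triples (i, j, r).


The tightest implied rank at each (i,j), from the 10 conditions:

  row 1: 0 | 1 | 1 | 1
  row 2: 0 | 1 | 2 | 2
  row 3: 1 | 2 | 3 | 3
  row 4: 1 | 2 | 3 | 4

so w = (2, 3, 1, 4).

1 SE-corner of the 2-cell Rothe diagram gives Ess(w):

[(2, 1, 0)]
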